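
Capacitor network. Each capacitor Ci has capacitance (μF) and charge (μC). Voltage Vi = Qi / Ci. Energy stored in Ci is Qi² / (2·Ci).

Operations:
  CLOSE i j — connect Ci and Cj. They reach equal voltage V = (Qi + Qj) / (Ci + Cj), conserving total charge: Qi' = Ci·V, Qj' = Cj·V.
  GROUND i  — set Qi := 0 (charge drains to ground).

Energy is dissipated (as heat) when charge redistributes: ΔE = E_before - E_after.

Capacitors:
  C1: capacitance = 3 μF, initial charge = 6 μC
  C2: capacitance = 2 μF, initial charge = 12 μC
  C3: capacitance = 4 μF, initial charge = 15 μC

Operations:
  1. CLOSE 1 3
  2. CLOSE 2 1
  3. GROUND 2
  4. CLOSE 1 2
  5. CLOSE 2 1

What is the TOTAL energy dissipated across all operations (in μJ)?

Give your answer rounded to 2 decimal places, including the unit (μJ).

Answer: 36.25 μJ

Derivation:
Initial: C1(3μF, Q=6μC, V=2.00V), C2(2μF, Q=12μC, V=6.00V), C3(4μF, Q=15μC, V=3.75V)
Op 1: CLOSE 1-3: Q_total=21.00, C_total=7.00, V=3.00; Q1=9.00, Q3=12.00; dissipated=2.625
Op 2: CLOSE 2-1: Q_total=21.00, C_total=5.00, V=4.20; Q2=8.40, Q1=12.60; dissipated=5.400
Op 3: GROUND 2: Q2=0; energy lost=17.640
Op 4: CLOSE 1-2: Q_total=12.60, C_total=5.00, V=2.52; Q1=7.56, Q2=5.04; dissipated=10.584
Op 5: CLOSE 2-1: Q_total=12.60, C_total=5.00, V=2.52; Q2=5.04, Q1=7.56; dissipated=0.000
Total dissipated: 36.249 μJ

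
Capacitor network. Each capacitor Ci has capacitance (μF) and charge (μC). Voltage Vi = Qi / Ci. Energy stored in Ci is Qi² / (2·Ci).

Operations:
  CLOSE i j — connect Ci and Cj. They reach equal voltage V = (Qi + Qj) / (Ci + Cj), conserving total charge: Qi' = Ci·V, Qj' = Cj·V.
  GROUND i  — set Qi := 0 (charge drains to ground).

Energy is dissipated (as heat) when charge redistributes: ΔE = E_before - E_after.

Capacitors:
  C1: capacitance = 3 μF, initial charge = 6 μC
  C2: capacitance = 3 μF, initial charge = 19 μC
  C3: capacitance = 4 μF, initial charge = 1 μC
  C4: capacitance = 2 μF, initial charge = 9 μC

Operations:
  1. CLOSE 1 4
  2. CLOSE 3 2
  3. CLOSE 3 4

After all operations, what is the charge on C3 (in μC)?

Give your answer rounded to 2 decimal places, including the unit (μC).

Initial: C1(3μF, Q=6μC, V=2.00V), C2(3μF, Q=19μC, V=6.33V), C3(4μF, Q=1μC, V=0.25V), C4(2μF, Q=9μC, V=4.50V)
Op 1: CLOSE 1-4: Q_total=15.00, C_total=5.00, V=3.00; Q1=9.00, Q4=6.00; dissipated=3.750
Op 2: CLOSE 3-2: Q_total=20.00, C_total=7.00, V=2.86; Q3=11.43, Q2=8.57; dissipated=31.720
Op 3: CLOSE 3-4: Q_total=17.43, C_total=6.00, V=2.90; Q3=11.62, Q4=5.81; dissipated=0.014
Final charges: Q1=9.00, Q2=8.57, Q3=11.62, Q4=5.81

Answer: 11.62 μC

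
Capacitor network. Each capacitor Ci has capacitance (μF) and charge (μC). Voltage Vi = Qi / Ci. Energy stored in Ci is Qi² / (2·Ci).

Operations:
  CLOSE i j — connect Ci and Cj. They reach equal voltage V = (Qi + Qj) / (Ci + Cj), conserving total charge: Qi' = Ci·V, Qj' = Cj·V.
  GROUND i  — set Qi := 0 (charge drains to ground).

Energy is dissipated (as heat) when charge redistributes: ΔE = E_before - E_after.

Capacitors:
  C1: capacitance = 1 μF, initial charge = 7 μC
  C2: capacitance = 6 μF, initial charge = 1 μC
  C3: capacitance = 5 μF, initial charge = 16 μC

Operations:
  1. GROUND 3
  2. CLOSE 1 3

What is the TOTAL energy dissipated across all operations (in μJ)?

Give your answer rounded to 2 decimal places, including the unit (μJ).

Initial: C1(1μF, Q=7μC, V=7.00V), C2(6μF, Q=1μC, V=0.17V), C3(5μF, Q=16μC, V=3.20V)
Op 1: GROUND 3: Q3=0; energy lost=25.600
Op 2: CLOSE 1-3: Q_total=7.00, C_total=6.00, V=1.17; Q1=1.17, Q3=5.83; dissipated=20.417
Total dissipated: 46.017 μJ

Answer: 46.02 μJ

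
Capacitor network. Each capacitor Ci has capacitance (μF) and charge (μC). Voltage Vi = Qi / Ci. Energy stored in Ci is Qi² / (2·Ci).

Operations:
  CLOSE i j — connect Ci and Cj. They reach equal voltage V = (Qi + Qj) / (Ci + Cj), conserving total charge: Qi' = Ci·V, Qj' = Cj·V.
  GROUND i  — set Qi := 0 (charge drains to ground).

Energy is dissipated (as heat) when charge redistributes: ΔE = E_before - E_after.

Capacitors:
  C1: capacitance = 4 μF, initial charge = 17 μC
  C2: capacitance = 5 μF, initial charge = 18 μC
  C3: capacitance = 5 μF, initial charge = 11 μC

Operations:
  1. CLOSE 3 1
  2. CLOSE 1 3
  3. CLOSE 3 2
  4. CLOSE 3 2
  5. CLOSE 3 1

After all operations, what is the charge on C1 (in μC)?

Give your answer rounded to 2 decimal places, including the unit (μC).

Initial: C1(4μF, Q=17μC, V=4.25V), C2(5μF, Q=18μC, V=3.60V), C3(5μF, Q=11μC, V=2.20V)
Op 1: CLOSE 3-1: Q_total=28.00, C_total=9.00, V=3.11; Q3=15.56, Q1=12.44; dissipated=4.669
Op 2: CLOSE 1-3: Q_total=28.00, C_total=9.00, V=3.11; Q1=12.44, Q3=15.56; dissipated=0.000
Op 3: CLOSE 3-2: Q_total=33.56, C_total=10.00, V=3.36; Q3=16.78, Q2=16.78; dissipated=0.299
Op 4: CLOSE 3-2: Q_total=33.56, C_total=10.00, V=3.36; Q3=16.78, Q2=16.78; dissipated=0.000
Op 5: CLOSE 3-1: Q_total=29.22, C_total=9.00, V=3.25; Q3=16.23, Q1=12.99; dissipated=0.066
Final charges: Q1=12.99, Q2=16.78, Q3=16.23

Answer: 12.99 μC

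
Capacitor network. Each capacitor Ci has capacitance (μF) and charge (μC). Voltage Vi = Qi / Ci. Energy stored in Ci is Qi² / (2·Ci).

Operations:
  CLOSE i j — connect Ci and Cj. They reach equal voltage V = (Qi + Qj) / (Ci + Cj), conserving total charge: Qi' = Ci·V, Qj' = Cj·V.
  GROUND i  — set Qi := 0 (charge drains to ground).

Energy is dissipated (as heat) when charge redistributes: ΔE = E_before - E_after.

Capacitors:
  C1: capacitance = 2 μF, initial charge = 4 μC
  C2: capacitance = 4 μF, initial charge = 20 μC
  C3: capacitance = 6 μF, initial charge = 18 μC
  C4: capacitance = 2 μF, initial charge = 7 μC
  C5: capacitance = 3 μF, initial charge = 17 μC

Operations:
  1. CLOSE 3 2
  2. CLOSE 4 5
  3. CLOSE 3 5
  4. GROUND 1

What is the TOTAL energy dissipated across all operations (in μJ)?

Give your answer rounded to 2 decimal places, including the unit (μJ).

Answer: 12.62 μJ

Derivation:
Initial: C1(2μF, Q=4μC, V=2.00V), C2(4μF, Q=20μC, V=5.00V), C3(6μF, Q=18μC, V=3.00V), C4(2μF, Q=7μC, V=3.50V), C5(3μF, Q=17μC, V=5.67V)
Op 1: CLOSE 3-2: Q_total=38.00, C_total=10.00, V=3.80; Q3=22.80, Q2=15.20; dissipated=4.800
Op 2: CLOSE 4-5: Q_total=24.00, C_total=5.00, V=4.80; Q4=9.60, Q5=14.40; dissipated=2.817
Op 3: CLOSE 3-5: Q_total=37.20, C_total=9.00, V=4.13; Q3=24.80, Q5=12.40; dissipated=1.000
Op 4: GROUND 1: Q1=0; energy lost=4.000
Total dissipated: 12.617 μJ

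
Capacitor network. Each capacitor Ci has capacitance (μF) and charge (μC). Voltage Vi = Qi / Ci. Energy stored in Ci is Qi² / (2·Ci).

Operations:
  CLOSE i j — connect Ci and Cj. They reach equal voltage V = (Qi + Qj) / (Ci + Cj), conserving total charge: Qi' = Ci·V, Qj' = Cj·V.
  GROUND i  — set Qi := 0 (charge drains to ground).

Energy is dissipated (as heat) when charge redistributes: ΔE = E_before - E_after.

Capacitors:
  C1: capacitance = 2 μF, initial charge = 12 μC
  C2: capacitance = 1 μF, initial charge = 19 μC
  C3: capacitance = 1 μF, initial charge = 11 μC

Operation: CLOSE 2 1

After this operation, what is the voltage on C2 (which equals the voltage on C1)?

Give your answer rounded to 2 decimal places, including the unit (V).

Answer: 10.33 V

Derivation:
Initial: C1(2μF, Q=12μC, V=6.00V), C2(1μF, Q=19μC, V=19.00V), C3(1μF, Q=11μC, V=11.00V)
Op 1: CLOSE 2-1: Q_total=31.00, C_total=3.00, V=10.33; Q2=10.33, Q1=20.67; dissipated=56.333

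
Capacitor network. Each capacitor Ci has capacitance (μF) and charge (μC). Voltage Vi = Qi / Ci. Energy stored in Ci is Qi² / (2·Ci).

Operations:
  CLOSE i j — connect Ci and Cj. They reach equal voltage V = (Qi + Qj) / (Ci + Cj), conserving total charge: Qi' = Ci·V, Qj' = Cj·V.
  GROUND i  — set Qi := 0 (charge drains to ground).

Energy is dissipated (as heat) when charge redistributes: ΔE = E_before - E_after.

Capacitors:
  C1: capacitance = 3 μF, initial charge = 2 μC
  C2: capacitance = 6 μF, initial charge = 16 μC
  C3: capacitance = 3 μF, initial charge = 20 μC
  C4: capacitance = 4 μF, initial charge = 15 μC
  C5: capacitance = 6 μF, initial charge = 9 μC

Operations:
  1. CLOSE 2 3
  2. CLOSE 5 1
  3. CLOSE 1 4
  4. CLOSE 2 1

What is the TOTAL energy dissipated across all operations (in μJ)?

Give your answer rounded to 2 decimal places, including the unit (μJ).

Answer: 23.95 μJ

Derivation:
Initial: C1(3μF, Q=2μC, V=0.67V), C2(6μF, Q=16μC, V=2.67V), C3(3μF, Q=20μC, V=6.67V), C4(4μF, Q=15μC, V=3.75V), C5(6μF, Q=9μC, V=1.50V)
Op 1: CLOSE 2-3: Q_total=36.00, C_total=9.00, V=4.00; Q2=24.00, Q3=12.00; dissipated=16.000
Op 2: CLOSE 5-1: Q_total=11.00, C_total=9.00, V=1.22; Q5=7.33, Q1=3.67; dissipated=0.694
Op 3: CLOSE 1-4: Q_total=18.67, C_total=7.00, V=2.67; Q1=8.00, Q4=10.67; dissipated=5.477
Op 4: CLOSE 2-1: Q_total=32.00, C_total=9.00, V=3.56; Q2=21.33, Q1=10.67; dissipated=1.778
Total dissipated: 23.949 μJ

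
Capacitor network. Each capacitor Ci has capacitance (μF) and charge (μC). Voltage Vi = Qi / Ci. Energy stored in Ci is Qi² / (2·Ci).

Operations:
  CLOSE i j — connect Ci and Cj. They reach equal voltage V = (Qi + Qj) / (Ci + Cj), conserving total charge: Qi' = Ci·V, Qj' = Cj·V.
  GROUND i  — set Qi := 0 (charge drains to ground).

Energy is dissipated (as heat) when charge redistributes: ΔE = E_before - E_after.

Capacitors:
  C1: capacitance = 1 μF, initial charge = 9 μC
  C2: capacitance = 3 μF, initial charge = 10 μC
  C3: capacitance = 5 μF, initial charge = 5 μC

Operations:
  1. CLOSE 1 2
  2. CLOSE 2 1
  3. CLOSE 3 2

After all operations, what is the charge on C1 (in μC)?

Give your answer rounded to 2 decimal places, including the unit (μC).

Initial: C1(1μF, Q=9μC, V=9.00V), C2(3μF, Q=10μC, V=3.33V), C3(5μF, Q=5μC, V=1.00V)
Op 1: CLOSE 1-2: Q_total=19.00, C_total=4.00, V=4.75; Q1=4.75, Q2=14.25; dissipated=12.042
Op 2: CLOSE 2-1: Q_total=19.00, C_total=4.00, V=4.75; Q2=14.25, Q1=4.75; dissipated=0.000
Op 3: CLOSE 3-2: Q_total=19.25, C_total=8.00, V=2.41; Q3=12.03, Q2=7.22; dissipated=13.184
Final charges: Q1=4.75, Q2=7.22, Q3=12.03

Answer: 4.75 μC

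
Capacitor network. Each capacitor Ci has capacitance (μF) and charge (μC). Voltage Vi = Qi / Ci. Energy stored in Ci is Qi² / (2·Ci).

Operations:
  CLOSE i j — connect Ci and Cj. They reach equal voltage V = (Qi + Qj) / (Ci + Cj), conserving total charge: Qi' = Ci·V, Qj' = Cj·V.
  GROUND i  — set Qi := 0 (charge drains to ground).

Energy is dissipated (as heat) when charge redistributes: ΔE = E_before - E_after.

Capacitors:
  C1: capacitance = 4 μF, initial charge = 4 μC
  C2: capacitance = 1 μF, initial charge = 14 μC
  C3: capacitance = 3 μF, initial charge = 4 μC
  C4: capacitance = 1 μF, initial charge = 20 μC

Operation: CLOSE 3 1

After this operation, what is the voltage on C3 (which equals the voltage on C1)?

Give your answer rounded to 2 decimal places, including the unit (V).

Answer: 1.14 V

Derivation:
Initial: C1(4μF, Q=4μC, V=1.00V), C2(1μF, Q=14μC, V=14.00V), C3(3μF, Q=4μC, V=1.33V), C4(1μF, Q=20μC, V=20.00V)
Op 1: CLOSE 3-1: Q_total=8.00, C_total=7.00, V=1.14; Q3=3.43, Q1=4.57; dissipated=0.095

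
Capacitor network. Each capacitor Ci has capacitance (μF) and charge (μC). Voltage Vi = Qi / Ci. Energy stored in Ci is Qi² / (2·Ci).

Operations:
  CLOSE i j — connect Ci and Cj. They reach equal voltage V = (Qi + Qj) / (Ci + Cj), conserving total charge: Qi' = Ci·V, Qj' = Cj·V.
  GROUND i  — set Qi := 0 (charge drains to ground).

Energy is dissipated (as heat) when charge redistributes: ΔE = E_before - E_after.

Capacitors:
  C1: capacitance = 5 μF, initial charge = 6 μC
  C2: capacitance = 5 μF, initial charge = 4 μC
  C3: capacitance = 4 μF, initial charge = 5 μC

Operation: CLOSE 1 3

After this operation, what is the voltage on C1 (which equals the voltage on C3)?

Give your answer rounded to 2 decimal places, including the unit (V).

Answer: 1.22 V

Derivation:
Initial: C1(5μF, Q=6μC, V=1.20V), C2(5μF, Q=4μC, V=0.80V), C3(4μF, Q=5μC, V=1.25V)
Op 1: CLOSE 1-3: Q_total=11.00, C_total=9.00, V=1.22; Q1=6.11, Q3=4.89; dissipated=0.003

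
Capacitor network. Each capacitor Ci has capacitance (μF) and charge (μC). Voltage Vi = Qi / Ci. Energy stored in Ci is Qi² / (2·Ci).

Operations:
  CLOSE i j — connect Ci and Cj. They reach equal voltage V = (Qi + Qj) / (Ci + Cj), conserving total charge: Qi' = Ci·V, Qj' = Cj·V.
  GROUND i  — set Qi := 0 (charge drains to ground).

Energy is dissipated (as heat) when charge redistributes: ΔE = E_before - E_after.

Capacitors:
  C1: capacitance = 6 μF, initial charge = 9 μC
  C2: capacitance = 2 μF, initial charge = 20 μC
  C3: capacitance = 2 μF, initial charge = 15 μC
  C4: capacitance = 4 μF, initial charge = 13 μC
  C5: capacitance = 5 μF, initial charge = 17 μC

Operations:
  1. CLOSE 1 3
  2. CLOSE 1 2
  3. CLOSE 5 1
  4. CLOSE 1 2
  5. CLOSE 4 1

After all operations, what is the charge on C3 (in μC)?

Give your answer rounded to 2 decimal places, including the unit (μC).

Answer: 6.00 μC

Derivation:
Initial: C1(6μF, Q=9μC, V=1.50V), C2(2μF, Q=20μC, V=10.00V), C3(2μF, Q=15μC, V=7.50V), C4(4μF, Q=13μC, V=3.25V), C5(5μF, Q=17μC, V=3.40V)
Op 1: CLOSE 1-3: Q_total=24.00, C_total=8.00, V=3.00; Q1=18.00, Q3=6.00; dissipated=27.000
Op 2: CLOSE 1-2: Q_total=38.00, C_total=8.00, V=4.75; Q1=28.50, Q2=9.50; dissipated=36.750
Op 3: CLOSE 5-1: Q_total=45.50, C_total=11.00, V=4.14; Q5=20.68, Q1=24.82; dissipated=2.485
Op 4: CLOSE 1-2: Q_total=34.32, C_total=8.00, V=4.29; Q1=25.74, Q2=8.58; dissipated=0.282
Op 5: CLOSE 4-1: Q_total=38.74, C_total=10.00, V=3.87; Q4=15.50, Q1=23.24; dissipated=1.297
Final charges: Q1=23.24, Q2=8.58, Q3=6.00, Q4=15.50, Q5=20.68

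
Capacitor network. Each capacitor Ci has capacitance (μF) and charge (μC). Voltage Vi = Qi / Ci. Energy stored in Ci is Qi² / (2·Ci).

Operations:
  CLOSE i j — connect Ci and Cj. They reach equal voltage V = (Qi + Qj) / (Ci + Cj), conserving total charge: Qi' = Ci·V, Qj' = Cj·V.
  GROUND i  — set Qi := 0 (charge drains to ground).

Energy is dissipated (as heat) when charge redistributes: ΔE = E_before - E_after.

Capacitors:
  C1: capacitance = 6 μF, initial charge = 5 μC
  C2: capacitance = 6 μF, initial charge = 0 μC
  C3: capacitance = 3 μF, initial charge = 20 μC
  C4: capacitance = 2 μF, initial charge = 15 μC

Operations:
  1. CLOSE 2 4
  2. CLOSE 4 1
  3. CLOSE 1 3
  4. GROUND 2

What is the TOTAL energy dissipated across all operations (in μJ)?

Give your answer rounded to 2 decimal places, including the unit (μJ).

Initial: C1(6μF, Q=5μC, V=0.83V), C2(6μF, Q=0μC, V=0.00V), C3(3μF, Q=20μC, V=6.67V), C4(2μF, Q=15μC, V=7.50V)
Op 1: CLOSE 2-4: Q_total=15.00, C_total=8.00, V=1.88; Q2=11.25, Q4=3.75; dissipated=42.188
Op 2: CLOSE 4-1: Q_total=8.75, C_total=8.00, V=1.09; Q4=2.19, Q1=6.56; dissipated=0.814
Op 3: CLOSE 1-3: Q_total=26.56, C_total=9.00, V=2.95; Q1=17.71, Q3=8.85; dissipated=31.057
Op 4: GROUND 2: Q2=0; energy lost=10.547
Total dissipated: 84.606 μJ

Answer: 84.61 μJ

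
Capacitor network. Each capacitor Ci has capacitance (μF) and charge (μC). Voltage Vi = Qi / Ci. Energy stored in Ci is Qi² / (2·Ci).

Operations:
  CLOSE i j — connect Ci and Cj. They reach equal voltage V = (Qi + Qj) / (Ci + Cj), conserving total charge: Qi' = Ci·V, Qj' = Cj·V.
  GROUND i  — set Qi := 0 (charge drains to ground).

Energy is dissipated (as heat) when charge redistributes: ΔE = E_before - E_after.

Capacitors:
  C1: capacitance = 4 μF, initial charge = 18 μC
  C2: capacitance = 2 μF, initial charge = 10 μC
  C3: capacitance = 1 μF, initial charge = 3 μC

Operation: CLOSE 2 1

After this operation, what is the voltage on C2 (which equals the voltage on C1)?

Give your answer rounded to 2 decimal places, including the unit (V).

Answer: 4.67 V

Derivation:
Initial: C1(4μF, Q=18μC, V=4.50V), C2(2μF, Q=10μC, V=5.00V), C3(1μF, Q=3μC, V=3.00V)
Op 1: CLOSE 2-1: Q_total=28.00, C_total=6.00, V=4.67; Q2=9.33, Q1=18.67; dissipated=0.167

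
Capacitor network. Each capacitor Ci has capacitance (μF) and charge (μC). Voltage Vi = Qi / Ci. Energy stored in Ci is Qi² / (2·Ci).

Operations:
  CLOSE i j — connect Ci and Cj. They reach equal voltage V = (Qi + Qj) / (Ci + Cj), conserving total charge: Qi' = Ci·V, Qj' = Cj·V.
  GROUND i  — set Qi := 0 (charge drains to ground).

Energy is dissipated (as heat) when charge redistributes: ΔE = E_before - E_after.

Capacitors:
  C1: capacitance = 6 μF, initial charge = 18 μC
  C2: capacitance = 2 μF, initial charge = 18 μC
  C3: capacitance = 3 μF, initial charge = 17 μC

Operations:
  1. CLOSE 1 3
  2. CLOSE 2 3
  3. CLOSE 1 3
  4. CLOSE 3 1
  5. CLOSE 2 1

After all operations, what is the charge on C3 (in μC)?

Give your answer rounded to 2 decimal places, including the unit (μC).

Initial: C1(6μF, Q=18μC, V=3.00V), C2(2μF, Q=18μC, V=9.00V), C3(3μF, Q=17μC, V=5.67V)
Op 1: CLOSE 1-3: Q_total=35.00, C_total=9.00, V=3.89; Q1=23.33, Q3=11.67; dissipated=7.111
Op 2: CLOSE 2-3: Q_total=29.67, C_total=5.00, V=5.93; Q2=11.87, Q3=17.80; dissipated=15.674
Op 3: CLOSE 1-3: Q_total=41.13, C_total=9.00, V=4.57; Q1=27.42, Q3=13.71; dissipated=4.180
Op 4: CLOSE 3-1: Q_total=41.13, C_total=9.00, V=4.57; Q3=13.71, Q1=27.42; dissipated=0.000
Op 5: CLOSE 2-1: Q_total=39.29, C_total=8.00, V=4.91; Q2=9.82, Q1=29.47; dissipated=1.393
Final charges: Q1=29.47, Q2=9.82, Q3=13.71

Answer: 13.71 μC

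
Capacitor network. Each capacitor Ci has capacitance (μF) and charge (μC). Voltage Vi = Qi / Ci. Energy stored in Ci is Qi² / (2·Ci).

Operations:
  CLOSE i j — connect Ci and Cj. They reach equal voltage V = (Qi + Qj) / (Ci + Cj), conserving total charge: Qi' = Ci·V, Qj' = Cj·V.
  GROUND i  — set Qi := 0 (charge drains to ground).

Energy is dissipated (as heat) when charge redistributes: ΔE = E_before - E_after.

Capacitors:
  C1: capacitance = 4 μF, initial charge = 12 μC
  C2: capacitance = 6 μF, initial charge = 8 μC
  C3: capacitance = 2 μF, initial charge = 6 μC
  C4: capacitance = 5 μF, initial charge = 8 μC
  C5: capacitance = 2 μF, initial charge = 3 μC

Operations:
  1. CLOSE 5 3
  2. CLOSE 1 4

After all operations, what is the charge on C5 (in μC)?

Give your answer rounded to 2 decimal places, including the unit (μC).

Initial: C1(4μF, Q=12μC, V=3.00V), C2(6μF, Q=8μC, V=1.33V), C3(2μF, Q=6μC, V=3.00V), C4(5μF, Q=8μC, V=1.60V), C5(2μF, Q=3μC, V=1.50V)
Op 1: CLOSE 5-3: Q_total=9.00, C_total=4.00, V=2.25; Q5=4.50, Q3=4.50; dissipated=1.125
Op 2: CLOSE 1-4: Q_total=20.00, C_total=9.00, V=2.22; Q1=8.89, Q4=11.11; dissipated=2.178
Final charges: Q1=8.89, Q2=8.00, Q3=4.50, Q4=11.11, Q5=4.50

Answer: 4.50 μC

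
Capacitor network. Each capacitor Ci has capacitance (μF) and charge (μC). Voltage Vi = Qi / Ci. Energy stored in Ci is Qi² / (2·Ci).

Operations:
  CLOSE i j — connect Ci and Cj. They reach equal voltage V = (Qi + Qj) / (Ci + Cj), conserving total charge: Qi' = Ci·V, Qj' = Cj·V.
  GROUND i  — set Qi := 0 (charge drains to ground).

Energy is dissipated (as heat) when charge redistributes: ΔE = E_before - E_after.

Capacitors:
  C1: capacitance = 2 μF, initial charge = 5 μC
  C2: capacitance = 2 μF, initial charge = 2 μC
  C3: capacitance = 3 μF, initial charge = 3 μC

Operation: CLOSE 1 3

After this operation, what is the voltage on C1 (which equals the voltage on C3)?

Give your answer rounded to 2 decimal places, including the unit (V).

Initial: C1(2μF, Q=5μC, V=2.50V), C2(2μF, Q=2μC, V=1.00V), C3(3μF, Q=3μC, V=1.00V)
Op 1: CLOSE 1-3: Q_total=8.00, C_total=5.00, V=1.60; Q1=3.20, Q3=4.80; dissipated=1.350

Answer: 1.60 V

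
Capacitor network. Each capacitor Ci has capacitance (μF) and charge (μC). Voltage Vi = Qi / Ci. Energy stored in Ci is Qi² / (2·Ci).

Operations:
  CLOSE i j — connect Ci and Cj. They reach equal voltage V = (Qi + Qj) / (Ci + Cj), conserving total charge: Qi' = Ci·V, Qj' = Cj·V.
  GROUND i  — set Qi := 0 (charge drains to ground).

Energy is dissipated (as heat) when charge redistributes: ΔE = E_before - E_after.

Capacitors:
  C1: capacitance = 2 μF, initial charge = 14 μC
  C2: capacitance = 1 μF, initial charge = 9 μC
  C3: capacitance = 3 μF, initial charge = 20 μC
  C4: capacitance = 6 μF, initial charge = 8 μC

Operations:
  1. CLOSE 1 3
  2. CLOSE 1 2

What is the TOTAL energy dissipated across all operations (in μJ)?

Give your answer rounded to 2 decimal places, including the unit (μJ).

Initial: C1(2μF, Q=14μC, V=7.00V), C2(1μF, Q=9μC, V=9.00V), C3(3μF, Q=20μC, V=6.67V), C4(6μF, Q=8μC, V=1.33V)
Op 1: CLOSE 1-3: Q_total=34.00, C_total=5.00, V=6.80; Q1=13.60, Q3=20.40; dissipated=0.067
Op 2: CLOSE 1-2: Q_total=22.60, C_total=3.00, V=7.53; Q1=15.07, Q2=7.53; dissipated=1.613
Total dissipated: 1.680 μJ

Answer: 1.68 μJ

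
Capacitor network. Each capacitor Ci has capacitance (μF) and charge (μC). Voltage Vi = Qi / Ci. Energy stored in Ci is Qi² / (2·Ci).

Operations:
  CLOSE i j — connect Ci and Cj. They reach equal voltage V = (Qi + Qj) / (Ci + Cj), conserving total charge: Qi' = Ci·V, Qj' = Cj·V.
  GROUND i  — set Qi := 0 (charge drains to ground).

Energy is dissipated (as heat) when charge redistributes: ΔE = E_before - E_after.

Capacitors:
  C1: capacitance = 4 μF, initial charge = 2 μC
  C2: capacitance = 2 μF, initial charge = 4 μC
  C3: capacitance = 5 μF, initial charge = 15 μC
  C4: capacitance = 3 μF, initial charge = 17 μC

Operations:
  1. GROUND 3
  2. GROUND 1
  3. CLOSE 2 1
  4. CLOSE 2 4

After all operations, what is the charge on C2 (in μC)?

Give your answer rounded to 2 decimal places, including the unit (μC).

Initial: C1(4μF, Q=2μC, V=0.50V), C2(2μF, Q=4μC, V=2.00V), C3(5μF, Q=15μC, V=3.00V), C4(3μF, Q=17μC, V=5.67V)
Op 1: GROUND 3: Q3=0; energy lost=22.500
Op 2: GROUND 1: Q1=0; energy lost=0.500
Op 3: CLOSE 2-1: Q_total=4.00, C_total=6.00, V=0.67; Q2=1.33, Q1=2.67; dissipated=2.667
Op 4: CLOSE 2-4: Q_total=18.33, C_total=5.00, V=3.67; Q2=7.33, Q4=11.00; dissipated=15.000
Final charges: Q1=2.67, Q2=7.33, Q3=0.00, Q4=11.00

Answer: 7.33 μC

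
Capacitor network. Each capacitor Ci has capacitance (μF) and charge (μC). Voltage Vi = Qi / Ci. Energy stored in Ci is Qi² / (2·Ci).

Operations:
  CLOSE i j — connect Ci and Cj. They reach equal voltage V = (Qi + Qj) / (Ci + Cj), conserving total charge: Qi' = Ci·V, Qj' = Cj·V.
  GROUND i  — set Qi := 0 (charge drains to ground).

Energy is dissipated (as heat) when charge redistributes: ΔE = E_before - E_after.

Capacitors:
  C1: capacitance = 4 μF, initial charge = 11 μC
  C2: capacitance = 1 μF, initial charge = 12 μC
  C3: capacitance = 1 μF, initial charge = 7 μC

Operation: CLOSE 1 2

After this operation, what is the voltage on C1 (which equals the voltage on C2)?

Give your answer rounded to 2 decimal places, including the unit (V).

Answer: 4.60 V

Derivation:
Initial: C1(4μF, Q=11μC, V=2.75V), C2(1μF, Q=12μC, V=12.00V), C3(1μF, Q=7μC, V=7.00V)
Op 1: CLOSE 1-2: Q_total=23.00, C_total=5.00, V=4.60; Q1=18.40, Q2=4.60; dissipated=34.225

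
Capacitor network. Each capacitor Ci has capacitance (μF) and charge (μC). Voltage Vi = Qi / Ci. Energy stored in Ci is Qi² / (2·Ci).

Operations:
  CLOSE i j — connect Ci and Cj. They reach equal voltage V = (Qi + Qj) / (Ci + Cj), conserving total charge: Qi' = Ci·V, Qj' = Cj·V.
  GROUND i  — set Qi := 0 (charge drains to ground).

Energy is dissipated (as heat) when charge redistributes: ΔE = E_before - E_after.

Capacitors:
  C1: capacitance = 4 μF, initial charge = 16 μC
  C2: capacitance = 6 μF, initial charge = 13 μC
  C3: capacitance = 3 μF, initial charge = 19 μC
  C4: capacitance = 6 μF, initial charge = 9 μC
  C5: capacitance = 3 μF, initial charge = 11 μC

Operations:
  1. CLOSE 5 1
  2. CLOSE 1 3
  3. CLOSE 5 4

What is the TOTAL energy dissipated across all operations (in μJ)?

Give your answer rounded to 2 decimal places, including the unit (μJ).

Answer: 10.91 μJ

Derivation:
Initial: C1(4μF, Q=16μC, V=4.00V), C2(6μF, Q=13μC, V=2.17V), C3(3μF, Q=19μC, V=6.33V), C4(6μF, Q=9μC, V=1.50V), C5(3μF, Q=11μC, V=3.67V)
Op 1: CLOSE 5-1: Q_total=27.00, C_total=7.00, V=3.86; Q5=11.57, Q1=15.43; dissipated=0.095
Op 2: CLOSE 1-3: Q_total=34.43, C_total=7.00, V=4.92; Q1=19.67, Q3=14.76; dissipated=5.256
Op 3: CLOSE 5-4: Q_total=20.57, C_total=9.00, V=2.29; Q5=6.86, Q4=13.71; dissipated=5.556
Total dissipated: 10.907 μJ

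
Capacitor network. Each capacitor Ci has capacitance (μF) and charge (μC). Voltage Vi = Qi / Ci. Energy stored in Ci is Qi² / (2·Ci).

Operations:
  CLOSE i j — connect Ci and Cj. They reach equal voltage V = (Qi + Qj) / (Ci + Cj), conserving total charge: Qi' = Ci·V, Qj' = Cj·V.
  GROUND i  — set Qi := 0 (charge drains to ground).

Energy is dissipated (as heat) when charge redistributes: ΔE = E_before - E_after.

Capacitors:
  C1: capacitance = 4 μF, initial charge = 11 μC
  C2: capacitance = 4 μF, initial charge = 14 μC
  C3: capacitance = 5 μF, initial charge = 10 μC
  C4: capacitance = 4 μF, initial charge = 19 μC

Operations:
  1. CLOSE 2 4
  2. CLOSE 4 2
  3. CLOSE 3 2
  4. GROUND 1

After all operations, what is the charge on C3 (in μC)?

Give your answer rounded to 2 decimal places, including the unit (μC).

Initial: C1(4μF, Q=11μC, V=2.75V), C2(4μF, Q=14μC, V=3.50V), C3(5μF, Q=10μC, V=2.00V), C4(4μF, Q=19μC, V=4.75V)
Op 1: CLOSE 2-4: Q_total=33.00, C_total=8.00, V=4.12; Q2=16.50, Q4=16.50; dissipated=1.562
Op 2: CLOSE 4-2: Q_total=33.00, C_total=8.00, V=4.12; Q4=16.50, Q2=16.50; dissipated=0.000
Op 3: CLOSE 3-2: Q_total=26.50, C_total=9.00, V=2.94; Q3=14.72, Q2=11.78; dissipated=5.017
Op 4: GROUND 1: Q1=0; energy lost=15.125
Final charges: Q1=0.00, Q2=11.78, Q3=14.72, Q4=16.50

Answer: 14.72 μC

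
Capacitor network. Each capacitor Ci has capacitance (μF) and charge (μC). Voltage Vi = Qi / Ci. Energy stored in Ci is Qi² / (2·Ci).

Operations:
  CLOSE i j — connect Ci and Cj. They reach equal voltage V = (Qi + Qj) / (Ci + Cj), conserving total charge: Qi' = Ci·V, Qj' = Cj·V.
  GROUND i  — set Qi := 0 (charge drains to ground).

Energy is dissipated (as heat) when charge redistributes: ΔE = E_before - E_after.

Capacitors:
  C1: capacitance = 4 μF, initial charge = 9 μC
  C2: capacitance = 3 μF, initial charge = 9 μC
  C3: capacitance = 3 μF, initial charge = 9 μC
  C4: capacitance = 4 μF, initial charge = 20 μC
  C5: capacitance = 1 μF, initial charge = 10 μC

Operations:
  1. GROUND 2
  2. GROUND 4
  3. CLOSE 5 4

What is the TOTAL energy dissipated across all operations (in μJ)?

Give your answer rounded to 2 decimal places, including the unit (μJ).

Answer: 103.50 μJ

Derivation:
Initial: C1(4μF, Q=9μC, V=2.25V), C2(3μF, Q=9μC, V=3.00V), C3(3μF, Q=9μC, V=3.00V), C4(4μF, Q=20μC, V=5.00V), C5(1μF, Q=10μC, V=10.00V)
Op 1: GROUND 2: Q2=0; energy lost=13.500
Op 2: GROUND 4: Q4=0; energy lost=50.000
Op 3: CLOSE 5-4: Q_total=10.00, C_total=5.00, V=2.00; Q5=2.00, Q4=8.00; dissipated=40.000
Total dissipated: 103.500 μJ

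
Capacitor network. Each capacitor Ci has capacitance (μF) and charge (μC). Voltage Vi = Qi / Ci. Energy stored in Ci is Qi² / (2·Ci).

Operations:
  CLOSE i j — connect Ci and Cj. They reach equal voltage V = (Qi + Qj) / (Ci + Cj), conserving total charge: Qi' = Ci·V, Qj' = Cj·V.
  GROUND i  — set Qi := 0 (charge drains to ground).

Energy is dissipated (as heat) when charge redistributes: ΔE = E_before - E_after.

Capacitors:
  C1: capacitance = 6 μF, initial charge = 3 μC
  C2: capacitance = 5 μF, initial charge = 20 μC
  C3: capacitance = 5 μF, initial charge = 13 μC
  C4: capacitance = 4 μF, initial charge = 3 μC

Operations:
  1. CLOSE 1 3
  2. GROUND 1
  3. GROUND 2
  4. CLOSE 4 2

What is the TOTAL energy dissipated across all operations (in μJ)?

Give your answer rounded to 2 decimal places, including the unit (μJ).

Initial: C1(6μF, Q=3μC, V=0.50V), C2(5μF, Q=20μC, V=4.00V), C3(5μF, Q=13μC, V=2.60V), C4(4μF, Q=3μC, V=0.75V)
Op 1: CLOSE 1-3: Q_total=16.00, C_total=11.00, V=1.45; Q1=8.73, Q3=7.27; dissipated=6.014
Op 2: GROUND 1: Q1=0; energy lost=6.347
Op 3: GROUND 2: Q2=0; energy lost=40.000
Op 4: CLOSE 4-2: Q_total=3.00, C_total=9.00, V=0.33; Q4=1.33, Q2=1.67; dissipated=0.625
Total dissipated: 52.986 μJ

Answer: 52.99 μJ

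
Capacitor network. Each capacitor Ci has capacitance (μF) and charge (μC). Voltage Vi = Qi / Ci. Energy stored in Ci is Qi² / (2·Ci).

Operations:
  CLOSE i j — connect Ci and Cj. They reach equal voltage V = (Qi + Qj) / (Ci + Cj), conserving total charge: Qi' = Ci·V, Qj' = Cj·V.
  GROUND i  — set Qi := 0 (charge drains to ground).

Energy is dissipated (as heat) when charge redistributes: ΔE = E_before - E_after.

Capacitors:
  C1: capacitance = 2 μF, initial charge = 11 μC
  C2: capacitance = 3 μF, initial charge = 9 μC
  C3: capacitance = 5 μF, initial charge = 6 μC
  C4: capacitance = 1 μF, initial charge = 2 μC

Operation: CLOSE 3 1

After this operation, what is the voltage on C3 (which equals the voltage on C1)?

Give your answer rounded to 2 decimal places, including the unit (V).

Answer: 2.43 V

Derivation:
Initial: C1(2μF, Q=11μC, V=5.50V), C2(3μF, Q=9μC, V=3.00V), C3(5μF, Q=6μC, V=1.20V), C4(1μF, Q=2μC, V=2.00V)
Op 1: CLOSE 3-1: Q_total=17.00, C_total=7.00, V=2.43; Q3=12.14, Q1=4.86; dissipated=13.207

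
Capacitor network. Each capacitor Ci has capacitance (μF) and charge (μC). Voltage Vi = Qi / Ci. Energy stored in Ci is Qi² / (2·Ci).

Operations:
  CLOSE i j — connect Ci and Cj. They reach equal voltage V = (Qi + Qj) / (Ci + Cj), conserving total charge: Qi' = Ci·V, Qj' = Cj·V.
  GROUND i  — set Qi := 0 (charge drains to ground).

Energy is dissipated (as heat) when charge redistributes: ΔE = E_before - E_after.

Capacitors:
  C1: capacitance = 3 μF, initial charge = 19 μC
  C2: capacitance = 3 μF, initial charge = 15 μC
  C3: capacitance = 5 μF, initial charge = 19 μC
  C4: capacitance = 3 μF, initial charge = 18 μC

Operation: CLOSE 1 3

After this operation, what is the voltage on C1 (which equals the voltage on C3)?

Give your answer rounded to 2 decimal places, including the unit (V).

Answer: 4.75 V

Derivation:
Initial: C1(3μF, Q=19μC, V=6.33V), C2(3μF, Q=15μC, V=5.00V), C3(5μF, Q=19μC, V=3.80V), C4(3μF, Q=18μC, V=6.00V)
Op 1: CLOSE 1-3: Q_total=38.00, C_total=8.00, V=4.75; Q1=14.25, Q3=23.75; dissipated=6.017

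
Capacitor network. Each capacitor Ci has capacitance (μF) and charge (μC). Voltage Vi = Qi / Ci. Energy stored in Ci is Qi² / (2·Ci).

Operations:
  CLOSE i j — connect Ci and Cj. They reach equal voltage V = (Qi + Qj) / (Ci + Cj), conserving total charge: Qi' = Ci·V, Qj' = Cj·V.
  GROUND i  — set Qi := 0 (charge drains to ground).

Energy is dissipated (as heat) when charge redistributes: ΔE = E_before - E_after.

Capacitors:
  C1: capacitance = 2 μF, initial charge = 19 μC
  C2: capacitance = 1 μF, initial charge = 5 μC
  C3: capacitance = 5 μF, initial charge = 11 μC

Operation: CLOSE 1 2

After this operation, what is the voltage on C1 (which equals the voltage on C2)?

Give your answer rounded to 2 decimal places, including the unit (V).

Initial: C1(2μF, Q=19μC, V=9.50V), C2(1μF, Q=5μC, V=5.00V), C3(5μF, Q=11μC, V=2.20V)
Op 1: CLOSE 1-2: Q_total=24.00, C_total=3.00, V=8.00; Q1=16.00, Q2=8.00; dissipated=6.750

Answer: 8.00 V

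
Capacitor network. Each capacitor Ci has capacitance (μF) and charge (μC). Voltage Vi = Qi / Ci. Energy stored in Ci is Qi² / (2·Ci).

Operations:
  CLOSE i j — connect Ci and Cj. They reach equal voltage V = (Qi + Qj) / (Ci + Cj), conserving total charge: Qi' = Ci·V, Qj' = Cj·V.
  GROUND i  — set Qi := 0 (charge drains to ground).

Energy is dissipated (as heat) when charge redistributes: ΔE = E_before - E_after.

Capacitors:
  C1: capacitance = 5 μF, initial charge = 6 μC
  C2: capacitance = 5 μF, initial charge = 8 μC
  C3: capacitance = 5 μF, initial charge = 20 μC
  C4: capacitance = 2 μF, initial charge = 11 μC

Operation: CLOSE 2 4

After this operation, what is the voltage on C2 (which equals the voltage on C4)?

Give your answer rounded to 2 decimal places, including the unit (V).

Answer: 2.71 V

Derivation:
Initial: C1(5μF, Q=6μC, V=1.20V), C2(5μF, Q=8μC, V=1.60V), C3(5μF, Q=20μC, V=4.00V), C4(2μF, Q=11μC, V=5.50V)
Op 1: CLOSE 2-4: Q_total=19.00, C_total=7.00, V=2.71; Q2=13.57, Q4=5.43; dissipated=10.864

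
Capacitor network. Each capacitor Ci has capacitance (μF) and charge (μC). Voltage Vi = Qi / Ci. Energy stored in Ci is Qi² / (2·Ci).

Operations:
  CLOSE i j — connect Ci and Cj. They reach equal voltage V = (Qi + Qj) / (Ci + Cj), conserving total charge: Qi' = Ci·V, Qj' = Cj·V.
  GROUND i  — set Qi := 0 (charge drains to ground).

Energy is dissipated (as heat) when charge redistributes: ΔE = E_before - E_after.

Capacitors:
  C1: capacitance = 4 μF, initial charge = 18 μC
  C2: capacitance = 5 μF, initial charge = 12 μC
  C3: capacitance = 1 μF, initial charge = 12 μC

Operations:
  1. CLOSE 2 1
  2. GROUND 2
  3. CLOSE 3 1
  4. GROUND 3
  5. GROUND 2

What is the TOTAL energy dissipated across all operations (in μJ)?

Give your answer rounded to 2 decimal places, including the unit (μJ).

Answer: 75.56 μJ

Derivation:
Initial: C1(4μF, Q=18μC, V=4.50V), C2(5μF, Q=12μC, V=2.40V), C3(1μF, Q=12μC, V=12.00V)
Op 1: CLOSE 2-1: Q_total=30.00, C_total=9.00, V=3.33; Q2=16.67, Q1=13.33; dissipated=4.900
Op 2: GROUND 2: Q2=0; energy lost=27.778
Op 3: CLOSE 3-1: Q_total=25.33, C_total=5.00, V=5.07; Q3=5.07, Q1=20.27; dissipated=30.044
Op 4: GROUND 3: Q3=0; energy lost=12.836
Op 5: GROUND 2: Q2=0; energy lost=0.000
Total dissipated: 75.558 μJ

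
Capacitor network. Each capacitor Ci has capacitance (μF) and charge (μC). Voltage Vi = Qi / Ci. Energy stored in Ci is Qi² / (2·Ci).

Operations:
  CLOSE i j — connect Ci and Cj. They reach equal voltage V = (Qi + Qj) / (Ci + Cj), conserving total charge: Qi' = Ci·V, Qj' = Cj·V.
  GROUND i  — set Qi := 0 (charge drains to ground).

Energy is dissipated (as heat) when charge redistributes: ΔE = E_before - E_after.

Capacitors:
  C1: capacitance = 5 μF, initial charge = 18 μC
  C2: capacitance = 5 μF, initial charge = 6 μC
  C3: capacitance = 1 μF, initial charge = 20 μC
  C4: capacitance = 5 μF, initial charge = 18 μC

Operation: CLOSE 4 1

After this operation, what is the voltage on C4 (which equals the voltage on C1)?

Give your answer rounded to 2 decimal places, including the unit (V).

Initial: C1(5μF, Q=18μC, V=3.60V), C2(5μF, Q=6μC, V=1.20V), C3(1μF, Q=20μC, V=20.00V), C4(5μF, Q=18μC, V=3.60V)
Op 1: CLOSE 4-1: Q_total=36.00, C_total=10.00, V=3.60; Q4=18.00, Q1=18.00; dissipated=0.000

Answer: 3.60 V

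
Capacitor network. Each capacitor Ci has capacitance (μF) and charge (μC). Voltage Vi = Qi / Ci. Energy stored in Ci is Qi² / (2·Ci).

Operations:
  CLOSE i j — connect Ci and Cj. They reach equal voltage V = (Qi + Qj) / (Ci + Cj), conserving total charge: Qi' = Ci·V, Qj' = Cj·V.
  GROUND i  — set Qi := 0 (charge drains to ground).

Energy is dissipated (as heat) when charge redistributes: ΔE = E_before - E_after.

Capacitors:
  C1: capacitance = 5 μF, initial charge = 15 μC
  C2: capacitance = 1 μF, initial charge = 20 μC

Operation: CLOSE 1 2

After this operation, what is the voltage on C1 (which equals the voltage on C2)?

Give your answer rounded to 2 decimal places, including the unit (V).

Answer: 5.83 V

Derivation:
Initial: C1(5μF, Q=15μC, V=3.00V), C2(1μF, Q=20μC, V=20.00V)
Op 1: CLOSE 1-2: Q_total=35.00, C_total=6.00, V=5.83; Q1=29.17, Q2=5.83; dissipated=120.417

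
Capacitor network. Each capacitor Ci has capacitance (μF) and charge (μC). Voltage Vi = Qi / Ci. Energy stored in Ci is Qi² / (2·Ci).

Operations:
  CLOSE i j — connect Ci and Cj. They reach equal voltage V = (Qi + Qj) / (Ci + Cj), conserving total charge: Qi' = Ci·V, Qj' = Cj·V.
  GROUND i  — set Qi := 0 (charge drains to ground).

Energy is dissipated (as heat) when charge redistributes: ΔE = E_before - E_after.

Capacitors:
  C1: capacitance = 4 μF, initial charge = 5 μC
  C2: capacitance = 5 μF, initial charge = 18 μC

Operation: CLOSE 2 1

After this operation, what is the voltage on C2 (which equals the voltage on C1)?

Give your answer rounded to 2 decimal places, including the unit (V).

Initial: C1(4μF, Q=5μC, V=1.25V), C2(5μF, Q=18μC, V=3.60V)
Op 1: CLOSE 2-1: Q_total=23.00, C_total=9.00, V=2.56; Q2=12.78, Q1=10.22; dissipated=6.136

Answer: 2.56 V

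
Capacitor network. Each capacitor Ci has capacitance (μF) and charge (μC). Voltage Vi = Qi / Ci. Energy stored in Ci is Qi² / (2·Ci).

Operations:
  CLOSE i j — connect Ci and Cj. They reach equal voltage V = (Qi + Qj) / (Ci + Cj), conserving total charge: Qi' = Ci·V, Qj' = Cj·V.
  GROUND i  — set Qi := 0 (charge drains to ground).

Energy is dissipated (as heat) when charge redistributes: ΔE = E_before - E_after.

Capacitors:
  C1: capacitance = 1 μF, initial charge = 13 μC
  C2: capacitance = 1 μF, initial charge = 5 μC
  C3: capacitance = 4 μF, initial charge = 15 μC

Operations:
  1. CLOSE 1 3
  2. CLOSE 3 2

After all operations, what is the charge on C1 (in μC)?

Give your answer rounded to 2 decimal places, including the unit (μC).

Answer: 5.60 μC

Derivation:
Initial: C1(1μF, Q=13μC, V=13.00V), C2(1μF, Q=5μC, V=5.00V), C3(4μF, Q=15μC, V=3.75V)
Op 1: CLOSE 1-3: Q_total=28.00, C_total=5.00, V=5.60; Q1=5.60, Q3=22.40; dissipated=34.225
Op 2: CLOSE 3-2: Q_total=27.40, C_total=5.00, V=5.48; Q3=21.92, Q2=5.48; dissipated=0.144
Final charges: Q1=5.60, Q2=5.48, Q3=21.92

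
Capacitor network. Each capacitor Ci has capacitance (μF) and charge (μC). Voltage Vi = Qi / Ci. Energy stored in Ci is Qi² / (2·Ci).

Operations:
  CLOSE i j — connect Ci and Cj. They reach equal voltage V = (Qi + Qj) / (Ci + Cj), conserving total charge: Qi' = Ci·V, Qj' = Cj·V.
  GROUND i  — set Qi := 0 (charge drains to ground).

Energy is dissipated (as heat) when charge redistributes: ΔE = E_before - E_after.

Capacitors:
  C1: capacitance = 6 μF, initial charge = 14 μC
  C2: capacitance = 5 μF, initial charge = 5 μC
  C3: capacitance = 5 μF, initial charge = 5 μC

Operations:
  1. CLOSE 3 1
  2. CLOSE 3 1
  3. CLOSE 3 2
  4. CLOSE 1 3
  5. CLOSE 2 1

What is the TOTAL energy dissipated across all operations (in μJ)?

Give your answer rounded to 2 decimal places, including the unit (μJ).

Initial: C1(6μF, Q=14μC, V=2.33V), C2(5μF, Q=5μC, V=1.00V), C3(5μF, Q=5μC, V=1.00V)
Op 1: CLOSE 3-1: Q_total=19.00, C_total=11.00, V=1.73; Q3=8.64, Q1=10.36; dissipated=2.424
Op 2: CLOSE 3-1: Q_total=19.00, C_total=11.00, V=1.73; Q3=8.64, Q1=10.36; dissipated=0.000
Op 3: CLOSE 3-2: Q_total=13.64, C_total=10.00, V=1.36; Q3=6.82, Q2=6.82; dissipated=0.661
Op 4: CLOSE 1-3: Q_total=17.18, C_total=11.00, V=1.56; Q1=9.37, Q3=7.81; dissipated=0.180
Op 5: CLOSE 2-1: Q_total=16.19, C_total=11.00, V=1.47; Q2=7.36, Q1=8.83; dissipated=0.054
Total dissipated: 3.319 μJ

Answer: 3.32 μJ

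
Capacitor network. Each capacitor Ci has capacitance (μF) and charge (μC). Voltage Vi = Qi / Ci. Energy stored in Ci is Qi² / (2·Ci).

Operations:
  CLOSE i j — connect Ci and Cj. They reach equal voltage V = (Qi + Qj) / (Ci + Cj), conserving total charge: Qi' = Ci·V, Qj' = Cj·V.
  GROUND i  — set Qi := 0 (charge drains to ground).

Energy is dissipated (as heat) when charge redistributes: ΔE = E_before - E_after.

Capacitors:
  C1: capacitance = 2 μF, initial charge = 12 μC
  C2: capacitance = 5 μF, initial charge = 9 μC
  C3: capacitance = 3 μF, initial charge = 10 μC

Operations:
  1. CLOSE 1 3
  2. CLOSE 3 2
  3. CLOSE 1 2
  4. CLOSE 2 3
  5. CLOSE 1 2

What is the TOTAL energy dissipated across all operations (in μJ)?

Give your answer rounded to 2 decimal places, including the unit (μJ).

Answer: 12.71 μJ

Derivation:
Initial: C1(2μF, Q=12μC, V=6.00V), C2(5μF, Q=9μC, V=1.80V), C3(3μF, Q=10μC, V=3.33V)
Op 1: CLOSE 1-3: Q_total=22.00, C_total=5.00, V=4.40; Q1=8.80, Q3=13.20; dissipated=4.267
Op 2: CLOSE 3-2: Q_total=22.20, C_total=8.00, V=2.77; Q3=8.32, Q2=13.88; dissipated=6.338
Op 3: CLOSE 1-2: Q_total=22.68, C_total=7.00, V=3.24; Q1=6.48, Q2=16.20; dissipated=1.886
Op 4: CLOSE 2-3: Q_total=24.52, C_total=8.00, V=3.07; Q2=15.33, Q3=9.20; dissipated=0.202
Op 5: CLOSE 1-2: Q_total=21.80, C_total=7.00, V=3.11; Q1=6.23, Q2=15.57; dissipated=0.022
Total dissipated: 12.714 μJ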